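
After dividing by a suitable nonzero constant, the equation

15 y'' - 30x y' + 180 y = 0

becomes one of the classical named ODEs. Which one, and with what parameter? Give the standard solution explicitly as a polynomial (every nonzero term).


All three coefficients share the factor 15; dividing through by 15 gives  y'' - 2x y' + 12 y = 0.
This matches the Hermite equation y'' - 2x y' + 2n y = 0 with 2n = 12, so n = 6; the polynomial solution is H_6(x).
With y = sum_k a_k x^k, matching x^k gives (k+2)(k+1) a_{k+2} = 2(k - n) a_k = 2(k - 6) a_k. The right side vanishes at k = 6, so the series with the parity of 6 terminates at degree 6.
Standard normalization: leading coefficient of H_n is 2^n, so a_6 = 2^6 = 64. Work downward with a_k = (k+1)(k+2) a_{k+2} / (2(k - n)):
  a_4 = (5)(6)(64) / (2(4 - 6)) = 1920/(-4) = -480
  a_2 = (3)(4)(-480) / (2(2 - 6)) = -5760/(-8) = 720
  a_0 = (1)(2)(720) / (2(0 - 6)) = 1440/(-12) = -120
Hence H_6(x) = 64 x^6 - 480 x^4 + 720 x^2 - 120.

H_6(x); series = 64 x^6 - 480 x^4 + 720 x^2 - 120


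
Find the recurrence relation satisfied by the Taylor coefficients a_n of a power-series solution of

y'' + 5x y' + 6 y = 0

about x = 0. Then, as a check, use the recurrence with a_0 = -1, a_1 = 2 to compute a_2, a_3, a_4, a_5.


Substitute y = sum_n a_n x^n.
y''(x) has coefficient (n+2)(n+1) a_{n+2} at x^n;
5 x y'(x) has coefficient 5 n a_n at x^n (shift);
6 y(x) has coefficient 6 a_n at x^n.
Matching x^n: (n+2)(n+1) a_{n+2} + (5n + 6) a_n = 0.
Thus a_{n+2} = (-5n - 6) / ((n+1)(n+2)) * a_n.

Check with a_0 = -1, a_1 = 2 (apply the recurrence for n = 0, 1, 2, 3): a_0 = -1, a_1 = 2, a_2 = 3, a_3 = -11/3, a_4 = -4, a_5 = 77/20.

a_(n+2) = (-5n - 6) / ((n+1)(n+2)) * a_n; check: a_0 = -1, a_1 = 2, a_2 = 3, a_3 = -11/3, a_4 = -4, a_5 = 77/20


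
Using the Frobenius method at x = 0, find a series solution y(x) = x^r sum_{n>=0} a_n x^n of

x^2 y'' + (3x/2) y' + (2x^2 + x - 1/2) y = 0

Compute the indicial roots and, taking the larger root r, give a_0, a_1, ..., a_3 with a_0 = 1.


Write in Frobenius form y'' + (p(x)/x) y' + (q(x)/x^2) y = 0:
  p(x) = 3/2,  q(x) = 2x^2 + x - 1/2.
Indicial equation: r(r-1) + (3/2) r + (-1/2) = 0 -> roots r_1 = 1/2, r_2 = -1.
Take r = r_1 = 1/2. Let y(x) = x^r sum_{n>=0} a_n x^n with a_0 = 1.
Substitute y = x^r sum a_n x^n and match x^{r+n}. The recurrence is
  D(n) a_n + 1 a_{n-1} + 2 a_{n-2} = 0,  where D(n) = (r+n)(r+n-1) + (3/2)(r+n) + (-1/2).
  a_n = [-1 a_{n-1} - 2 a_{n-2}] / D(n).
Since the indicial polynomial factors as (r - r_1)(r - r_2), D(n) = (r_1 + n - r_1)(r_1 + n - r_2) = n(n + 3/2).
Evaluating step by step (a_0 = 1):
  n = 1: D(1) = 1(1 + 3/2) = 5/2; numerator = -1(1) = -1; a_1 = (-1)/(5/2) = -2/5
  n = 2: D(2) = 2(2 + 3/2) = 7; numerator = -1(-2/5) - 2(1) = -8/5; a_2 = (-8/5)/(7) = -8/35
  n = 3: D(3) = 3(3 + 3/2) = 27/2; numerator = -1(-8/35) - 2(-2/5) = 36/35; a_3 = (36/35)/(27/2) = 8/105

r = 1/2; a_0 = 1; a_1 = -2/5; a_2 = -8/35; a_3 = 8/105


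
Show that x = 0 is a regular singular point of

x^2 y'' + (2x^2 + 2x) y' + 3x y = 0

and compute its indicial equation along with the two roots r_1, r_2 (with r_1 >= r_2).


Divide by x^2 to reach normal form y'' + P_1(x) y' + P_2(x) y = 0 with P_1(x) = 2 + 2/x and P_2(x) = 3/x.
x = 0 is a singular point because the y'-coefficient 2 + 2/x has a pole at x = 0 and the y-coefficient 3/x has a pole at x = 0.
It is a regular singular point because x P_1(x) = p(x) = 2x + 2 and x^2 P_2(x) = q(x) = 3x are polynomials, hence analytic at x = 0.
p(0) = 2,  q(0) = 0.
Indicial equation: r(r-1) + p(0) r + q(0) = 0, i.e. r^2 + (p(0) - 1) r + q(0) = 0, i.e. r^2 + 1 r = 0.
Discriminant: (1)^2 - 4(0) = 1, so r = (-1 ± 1)/2.
Solving: r_1 = 0, r_2 = -1.

indicial: r^2 + 1 r = 0; roots r_1 = 0, r_2 = -1


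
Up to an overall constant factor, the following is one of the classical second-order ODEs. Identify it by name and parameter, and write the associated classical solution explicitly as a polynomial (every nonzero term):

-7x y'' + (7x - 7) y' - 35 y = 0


All three coefficients share the factor -7; dividing through by -7 gives  x y'' + (1 - x) y' + 5 y = 0.
This matches the Laguerre equation x y'' + (1 - x) y' + n y = 0 with n = 5; the polynomial solution is L_5(x).
With y = sum_k a_k x^k, matching x^k gives (k+1)k a_{k+1} + (k+1) a_{k+1} - k a_k + n a_k = 0, i.e. (k+1)^2 a_{k+1} = (k - n) a_k = (k - 5) a_k. The right side vanishes at k = 5, so the series terminates at degree 5.
Standard normalization L_n(0) = 1 gives a_0 = 1. Work upward with a_{k+1} = (k - 5) a_k / (k+1)^2:
  a_1 = (0 - 5)(1) / 1^2 = -5/1 = -5
  a_2 = (1 - 5)(-5) / 2^2 = 20/4 = 5
  a_3 = (2 - 5)(5) / 3^2 = -15/9 = -5/3
  a_4 = (3 - 5)(-5/3) / 4^2 = (10/3)/16 = 5/24
  a_5 = (4 - 5)(5/24) / 5^2 = (-5/24)/25 = -1/120
Hence L_5(x) = -x^5/120 + 5 x^4/24 - 5 x^3/3 + 5 x^2 - 5 x + 1.

L_5(x); series = -x^5/120 + 5 x^4/24 - 5 x^3/3 + 5 x^2 - 5 x + 1


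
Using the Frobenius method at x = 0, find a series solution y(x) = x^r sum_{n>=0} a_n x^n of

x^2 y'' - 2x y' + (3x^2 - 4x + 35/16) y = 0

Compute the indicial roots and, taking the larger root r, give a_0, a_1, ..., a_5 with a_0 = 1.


Write in Frobenius form y'' + (p(x)/x) y' + (q(x)/x^2) y = 0:
  p(x) = -2,  q(x) = 3x^2 - 4x + 35/16.
Indicial equation: r(r-1) + (-2) r + (35/16) = 0 -> roots r_1 = 7/4, r_2 = 5/4.
Take r = r_1 = 7/4. Let y(x) = x^r sum_{n>=0} a_n x^n with a_0 = 1.
Substitute y = x^r sum a_n x^n and match x^{r+n}. The recurrence is
  D(n) a_n - 4 a_{n-1} + 3 a_{n-2} = 0,  where D(n) = (r+n)(r+n-1) + (-2)(r+n) + (35/16).
  a_n = [4 a_{n-1} - 3 a_{n-2}] / D(n).
Since the indicial polynomial factors as (r - r_1)(r - r_2), D(n) = (r_1 + n - r_1)(r_1 + n - r_2) = n(n + 1/2).
Evaluating step by step (a_0 = 1):
  n = 1: D(1) = 1(1 + 1/2) = 3/2; numerator = 4(1) = 4; a_1 = (4)/(3/2) = 8/3
  n = 2: D(2) = 2(2 + 1/2) = 5; numerator = 4(8/3) - 3(1) = 23/3; a_2 = (23/3)/(5) = 23/15
  n = 3: D(3) = 3(3 + 1/2) = 21/2; numerator = 4(23/15) - 3(8/3) = -28/15; a_3 = (-28/15)/(21/2) = -8/45
  n = 4: D(4) = 4(4 + 1/2) = 18; numerator = 4(-8/45) - 3(23/15) = -239/45; a_4 = (-239/45)/(18) = -239/810
  n = 5: D(5) = 5(5 + 1/2) = 55/2; numerator = 4(-239/810) - 3(-8/45) = -262/405; a_5 = (-262/405)/(55/2) = -524/22275

r = 7/4; a_0 = 1; a_1 = 8/3; a_2 = 23/15; a_3 = -8/45; a_4 = -239/810; a_5 = -524/22275


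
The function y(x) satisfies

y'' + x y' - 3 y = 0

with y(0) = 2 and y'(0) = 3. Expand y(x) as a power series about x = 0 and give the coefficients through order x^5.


Ansatz: y(x) = sum_{n>=0} a_n x^n, so y'(x) = sum_{n>=1} n a_n x^(n-1) and y''(x) = sum_{n>=2} n(n-1) a_n x^(n-2).
Substitute into P(x) y'' + Q(x) y' + R(x) y = 0 with P(x) = 1, Q(x) = x, R(x) = -3, and match powers of x.
Initial conditions: a_0 = 2, a_1 = 3.
Setting the coefficient of each power of x to zero and solving order by order (substituting the coefficients already found):
  x^0: 2 a_2 - 3 a_0 = 0  ->  2 a_2 = 3 a_0 = 6  ->  a_2 = 3
  x^1: 6 a_3 - 2 a_1 = 0  ->  6 a_3 = 2 a_1 = 6  ->  a_3 = 1
  x^2: 12 a_4 - a_2 = 0  ->  12 a_4 = a_2 = 3  ->  a_4 = 1/4
  x^3: 20 a_5 = 0  ->  a_5 = 0
Truncated series: y(x) = 2 + 3 x + 3 x^2 + x^3 + (1/4) x^4 + O(x^6).

a_0 = 2; a_1 = 3; a_2 = 3; a_3 = 1; a_4 = 1/4; a_5 = 0


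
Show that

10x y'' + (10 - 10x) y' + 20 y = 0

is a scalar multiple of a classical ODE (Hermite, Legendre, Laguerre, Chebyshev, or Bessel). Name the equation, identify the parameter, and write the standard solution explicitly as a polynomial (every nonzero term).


All three coefficients share the factor 10; dividing through by 10 gives  x y'' + (1 - x) y' + 2 y = 0.
This matches the Laguerre equation x y'' + (1 - x) y' + n y = 0 with n = 2; the polynomial solution is L_2(x).
With y = sum_k a_k x^k, matching x^k gives (k+1)k a_{k+1} + (k+1) a_{k+1} - k a_k + n a_k = 0, i.e. (k+1)^2 a_{k+1} = (k - n) a_k = (k - 2) a_k. The right side vanishes at k = 2, so the series terminates at degree 2.
Standard normalization L_n(0) = 1 gives a_0 = 1. Work upward with a_{k+1} = (k - 2) a_k / (k+1)^2:
  a_1 = (0 - 2)(1) / 1^2 = -2/1 = -2
  a_2 = (1 - 2)(-2) / 2^2 = 2/4 = 1/2
Hence L_2(x) = x^2/2 - 2 x + 1.

L_2(x); series = x^2/2 - 2 x + 1


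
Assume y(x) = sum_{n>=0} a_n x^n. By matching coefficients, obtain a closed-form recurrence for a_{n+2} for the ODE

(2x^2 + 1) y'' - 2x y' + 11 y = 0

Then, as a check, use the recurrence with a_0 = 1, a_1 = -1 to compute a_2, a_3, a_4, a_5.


Substitute y = sum_n a_n x^n.
(1 + 2 x^2) y'' contributes (n+2)(n+1) a_{n+2} + 2 n(n-1) a_n at x^n.
-2 x y'(x) contributes -2 n a_n at x^n.
11 y(x) contributes 11 a_n at x^n.
Matching x^n: (n+2)(n+1) a_{n+2} + (2 n(n-1) - 2 n + 11) a_n = 0.
Thus a_{n+2} = (-2 n(n-1) + 2 n - 11) / ((n+1)(n+2)) * a_n.

Check with a_0 = 1, a_1 = -1 (apply the recurrence for n = 0, 1, 2, 3): a_0 = 1, a_1 = -1, a_2 = -11/2, a_3 = 3/2, a_4 = 121/24, a_5 = -51/40.

a_(n+2) = (-2 n(n-1) + 2 n - 11) / ((n+1)(n+2)) * a_n; check: a_0 = 1, a_1 = -1, a_2 = -11/2, a_3 = 3/2, a_4 = 121/24, a_5 = -51/40


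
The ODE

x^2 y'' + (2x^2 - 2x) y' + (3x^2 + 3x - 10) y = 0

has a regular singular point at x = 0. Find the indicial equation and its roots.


Divide by x^2 to reach normal form y'' + P_1(x) y' + P_2(x) y = 0 with P_1(x) = 2 - 2/x and P_2(x) = 3 + 3/x - 10/x^2.
x = 0 is a singular point because the y'-coefficient 2 - 2/x has a pole at x = 0 and the y-coefficient 3 + 3/x - 10/x^2 has a pole at x = 0.
It is a regular singular point because x P_1(x) = p(x) = 2x - 2 and x^2 P_2(x) = q(x) = 3x^2 + 3x - 10 are polynomials, hence analytic at x = 0.
p(0) = -2,  q(0) = -10.
Indicial equation: r(r-1) + p(0) r + q(0) = 0, i.e. r^2 + (p(0) - 1) r + q(0) = 0, i.e. r^2 - 3 r - 10 = 0.
Discriminant: (-3)^2 - 4(-10) = 49, so r = (3 ± 7)/2.
Solving: r_1 = 5, r_2 = -2.

indicial: r^2 - 3 r - 10 = 0; roots r_1 = 5, r_2 = -2


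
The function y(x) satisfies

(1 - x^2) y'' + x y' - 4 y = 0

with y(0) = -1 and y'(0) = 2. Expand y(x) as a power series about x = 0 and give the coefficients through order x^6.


Ansatz: y(x) = sum_{n>=0} a_n x^n, so y'(x) = sum_{n>=1} n a_n x^(n-1) and y''(x) = sum_{n>=2} n(n-1) a_n x^(n-2).
Substitute into P(x) y'' + Q(x) y' + R(x) y = 0 with P(x) = 1 - x^2, Q(x) = x, R(x) = -4, and match powers of x.
Initial conditions: a_0 = -1, a_1 = 2.
Setting the coefficient of each power of x to zero and solving order by order (substituting the coefficients already found):
  x^0: 2 a_2 - 4 a_0 = 0  ->  2 a_2 = 4 a_0 = -4  ->  a_2 = -2
  x^1: 6 a_3 - 3 a_1 = 0  ->  6 a_3 = 3 a_1 = 6  ->  a_3 = 1
  x^2: 12 a_4 - 4 a_2 = 0  ->  12 a_4 = 4 a_2 = -8  ->  a_4 = -2/3
  x^3: 20 a_5 - 7 a_3 = 0  ->  20 a_5 = 7 a_3 = 7  ->  a_5 = 7/20
  x^4: 30 a_6 - 12 a_4 = 0  ->  30 a_6 = 12 a_4 = -8  ->  a_6 = -4/15
Truncated series: y(x) = -1 + 2 x - 2 x^2 + x^3 - (2/3) x^4 + (7/20) x^5 - (4/15) x^6 + O(x^7).

a_0 = -1; a_1 = 2; a_2 = -2; a_3 = 1; a_4 = -2/3; a_5 = 7/20; a_6 = -4/15


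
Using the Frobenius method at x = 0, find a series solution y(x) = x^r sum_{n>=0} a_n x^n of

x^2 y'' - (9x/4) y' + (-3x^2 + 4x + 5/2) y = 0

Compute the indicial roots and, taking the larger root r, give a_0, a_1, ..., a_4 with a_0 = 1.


Write in Frobenius form y'' + (p(x)/x) y' + (q(x)/x^2) y = 0:
  p(x) = -9/4,  q(x) = -3x^2 + 4x + 5/2.
Indicial equation: r(r-1) + (-9/4) r + (5/2) = 0 -> roots r_1 = 2, r_2 = 5/4.
Take r = r_1 = 2. Let y(x) = x^r sum_{n>=0} a_n x^n with a_0 = 1.
Substitute y = x^r sum a_n x^n and match x^{r+n}. The recurrence is
  D(n) a_n + 4 a_{n-1} - 3 a_{n-2} = 0,  where D(n) = (r+n)(r+n-1) + (-9/4)(r+n) + (5/2).
  a_n = [-4 a_{n-1} + 3 a_{n-2}] / D(n).
Since the indicial polynomial factors as (r - r_1)(r - r_2), D(n) = (r_1 + n - r_1)(r_1 + n - r_2) = n(n + 3/4).
Evaluating step by step (a_0 = 1):
  n = 1: D(1) = 1(1 + 3/4) = 7/4; numerator = -4(1) = -4; a_1 = (-4)/(7/4) = -16/7
  n = 2: D(2) = 2(2 + 3/4) = 11/2; numerator = -4(-16/7) + 3(1) = 85/7; a_2 = (85/7)/(11/2) = 170/77
  n = 3: D(3) = 3(3 + 3/4) = 45/4; numerator = -4(170/77) + 3(-16/7) = -1208/77; a_3 = (-1208/77)/(45/4) = -4832/3465
  n = 4: D(4) = 4(4 + 3/4) = 19; numerator = -4(-4832/3465) + 3(170/77) = 42278/3465; a_4 = (42278/3465)/(19) = 42278/65835

r = 2; a_0 = 1; a_1 = -16/7; a_2 = 170/77; a_3 = -4832/3465; a_4 = 42278/65835


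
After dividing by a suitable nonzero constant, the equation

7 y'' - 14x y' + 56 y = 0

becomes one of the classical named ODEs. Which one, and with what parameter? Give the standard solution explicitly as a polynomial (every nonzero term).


All three coefficients share the factor 7; dividing through by 7 gives  y'' - 2x y' + 8 y = 0.
This matches the Hermite equation y'' - 2x y' + 2n y = 0 with 2n = 8, so n = 4; the polynomial solution is H_4(x).
With y = sum_k a_k x^k, matching x^k gives (k+2)(k+1) a_{k+2} = 2(k - n) a_k = 2(k - 4) a_k. The right side vanishes at k = 4, so the series with the parity of 4 terminates at degree 4.
Standard normalization: leading coefficient of H_n is 2^n, so a_4 = 2^4 = 16. Work downward with a_k = (k+1)(k+2) a_{k+2} / (2(k - n)):
  a_2 = (3)(4)(16) / (2(2 - 4)) = 192/(-4) = -48
  a_0 = (1)(2)(-48) / (2(0 - 4)) = -96/(-8) = 12
Hence H_4(x) = 16 x^4 - 48 x^2 + 12.

H_4(x); series = 16 x^4 - 48 x^2 + 12


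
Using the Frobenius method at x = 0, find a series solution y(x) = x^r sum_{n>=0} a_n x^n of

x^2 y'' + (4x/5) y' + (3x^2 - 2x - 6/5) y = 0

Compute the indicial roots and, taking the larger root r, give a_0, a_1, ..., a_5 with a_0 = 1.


Write in Frobenius form y'' + (p(x)/x) y' + (q(x)/x^2) y = 0:
  p(x) = 4/5,  q(x) = 3x^2 - 2x - 6/5.
Indicial equation: r(r-1) + (4/5) r + (-6/5) = 0 -> roots r_1 = 6/5, r_2 = -1.
Take r = r_1 = 6/5. Let y(x) = x^r sum_{n>=0} a_n x^n with a_0 = 1.
Substitute y = x^r sum a_n x^n and match x^{r+n}. The recurrence is
  D(n) a_n - 2 a_{n-1} + 3 a_{n-2} = 0,  where D(n) = (r+n)(r+n-1) + (4/5)(r+n) + (-6/5).
  a_n = [2 a_{n-1} - 3 a_{n-2}] / D(n).
Since the indicial polynomial factors as (r - r_1)(r - r_2), D(n) = (r_1 + n - r_1)(r_1 + n - r_2) = n(n + 11/5).
Evaluating step by step (a_0 = 1):
  n = 1: D(1) = 1(1 + 11/5) = 16/5; numerator = 2(1) = 2; a_1 = (2)/(16/5) = 5/8
  n = 2: D(2) = 2(2 + 11/5) = 42/5; numerator = 2(5/8) - 3(1) = -7/4; a_2 = (-7/4)/(42/5) = -5/24
  n = 3: D(3) = 3(3 + 11/5) = 78/5; numerator = 2(-5/24) - 3(5/8) = -55/24; a_3 = (-55/24)/(78/5) = -275/1872
  n = 4: D(4) = 4(4 + 11/5) = 124/5; numerator = 2(-275/1872) - 3(-5/24) = 155/468; a_4 = (155/468)/(124/5) = 25/1872
  n = 5: D(5) = 5(5 + 11/5) = 36; numerator = 2(25/1872) - 3(-275/1872) = 875/1872; a_5 = (875/1872)/(36) = 875/67392

r = 6/5; a_0 = 1; a_1 = 5/8; a_2 = -5/24; a_3 = -275/1872; a_4 = 25/1872; a_5 = 875/67392


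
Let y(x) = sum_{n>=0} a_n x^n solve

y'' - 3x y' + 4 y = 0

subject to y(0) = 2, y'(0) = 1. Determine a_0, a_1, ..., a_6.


Ansatz: y(x) = sum_{n>=0} a_n x^n, so y'(x) = sum_{n>=1} n a_n x^(n-1) and y''(x) = sum_{n>=2} n(n-1) a_n x^(n-2).
Substitute into P(x) y'' + Q(x) y' + R(x) y = 0 with P(x) = 1, Q(x) = -3x, R(x) = 4, and match powers of x.
Initial conditions: a_0 = 2, a_1 = 1.
Setting the coefficient of each power of x to zero and solving order by order (substituting the coefficients already found):
  x^0: 2 a_2 + 4 a_0 = 0  ->  2 a_2 = -4 a_0 = -8  ->  a_2 = -4
  x^1: 6 a_3 + a_1 = 0  ->  6 a_3 = -a_1 = -1  ->  a_3 = -1/6
  x^2: 12 a_4 - 2 a_2 = 0  ->  12 a_4 = 2 a_2 = -8  ->  a_4 = -2/3
  x^3: 20 a_5 - 5 a_3 = 0  ->  20 a_5 = 5 a_3 = -5/6  ->  a_5 = -1/24
  x^4: 30 a_6 - 8 a_4 = 0  ->  30 a_6 = 8 a_4 = -16/3  ->  a_6 = -8/45
Truncated series: y(x) = 2 + x - 4 x^2 - (1/6) x^3 - (2/3) x^4 - (1/24) x^5 - (8/45) x^6 + O(x^7).

a_0 = 2; a_1 = 1; a_2 = -4; a_3 = -1/6; a_4 = -2/3; a_5 = -1/24; a_6 = -8/45


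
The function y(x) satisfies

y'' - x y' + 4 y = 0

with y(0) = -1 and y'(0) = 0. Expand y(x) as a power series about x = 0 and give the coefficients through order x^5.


Ansatz: y(x) = sum_{n>=0} a_n x^n, so y'(x) = sum_{n>=1} n a_n x^(n-1) and y''(x) = sum_{n>=2} n(n-1) a_n x^(n-2).
Substitute into P(x) y'' + Q(x) y' + R(x) y = 0 with P(x) = 1, Q(x) = -x, R(x) = 4, and match powers of x.
Initial conditions: a_0 = -1, a_1 = 0.
Setting the coefficient of each power of x to zero and solving order by order (substituting the coefficients already found):
  x^0: 2 a_2 + 4 a_0 = 0  ->  2 a_2 = -4 a_0 = 4  ->  a_2 = 2
  x^1: 6 a_3 + 3 a_1 = 0  ->  6 a_3 = -3 a_1 = 0  ->  a_3 = 0
  x^2: 12 a_4 + 2 a_2 = 0  ->  12 a_4 = -2 a_2 = -4  ->  a_4 = -1/3
  x^3: 20 a_5 + a_3 = 0  ->  20 a_5 = -a_3 = 0  ->  a_5 = 0
Truncated series: y(x) = -1 + 2 x^2 - (1/3) x^4 + O(x^6).

a_0 = -1; a_1 = 0; a_2 = 2; a_3 = 0; a_4 = -1/3; a_5 = 0


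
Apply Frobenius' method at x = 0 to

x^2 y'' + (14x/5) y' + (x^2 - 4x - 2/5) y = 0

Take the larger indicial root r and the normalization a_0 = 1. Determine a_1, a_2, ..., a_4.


Write in Frobenius form y'' + (p(x)/x) y' + (q(x)/x^2) y = 0:
  p(x) = 14/5,  q(x) = x^2 - 4x - 2/5.
Indicial equation: r(r-1) + (14/5) r + (-2/5) = 0 -> roots r_1 = 1/5, r_2 = -2.
Take r = r_1 = 1/5. Let y(x) = x^r sum_{n>=0} a_n x^n with a_0 = 1.
Substitute y = x^r sum a_n x^n and match x^{r+n}. The recurrence is
  D(n) a_n - 4 a_{n-1} + 1 a_{n-2} = 0,  where D(n) = (r+n)(r+n-1) + (14/5)(r+n) + (-2/5).
  a_n = [4 a_{n-1} - 1 a_{n-2}] / D(n).
Since the indicial polynomial factors as (r - r_1)(r - r_2), D(n) = (r_1 + n - r_1)(r_1 + n - r_2) = n(n + 11/5).
Evaluating step by step (a_0 = 1):
  n = 1: D(1) = 1(1 + 11/5) = 16/5; numerator = 4(1) = 4; a_1 = (4)/(16/5) = 5/4
  n = 2: D(2) = 2(2 + 11/5) = 42/5; numerator = 4(5/4) - 1(1) = 4; a_2 = (4)/(42/5) = 10/21
  n = 3: D(3) = 3(3 + 11/5) = 78/5; numerator = 4(10/21) - 1(5/4) = 55/84; a_3 = (55/84)/(78/5) = 275/6552
  n = 4: D(4) = 4(4 + 11/5) = 124/5; numerator = 4(275/6552) - 1(10/21) = -505/1638; a_4 = (-505/1638)/(124/5) = -2525/203112

r = 1/5; a_0 = 1; a_1 = 5/4; a_2 = 10/21; a_3 = 275/6552; a_4 = -2525/203112


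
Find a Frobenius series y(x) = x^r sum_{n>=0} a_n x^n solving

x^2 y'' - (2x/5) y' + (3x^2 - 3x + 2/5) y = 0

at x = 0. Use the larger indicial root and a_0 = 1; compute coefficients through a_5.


Write in Frobenius form y'' + (p(x)/x) y' + (q(x)/x^2) y = 0:
  p(x) = -2/5,  q(x) = 3x^2 - 3x + 2/5.
Indicial equation: r(r-1) + (-2/5) r + (2/5) = 0 -> roots r_1 = 1, r_2 = 2/5.
Take r = r_1 = 1. Let y(x) = x^r sum_{n>=0} a_n x^n with a_0 = 1.
Substitute y = x^r sum a_n x^n and match x^{r+n}. The recurrence is
  D(n) a_n - 3 a_{n-1} + 3 a_{n-2} = 0,  where D(n) = (r+n)(r+n-1) + (-2/5)(r+n) + (2/5).
  a_n = [3 a_{n-1} - 3 a_{n-2}] / D(n).
Since the indicial polynomial factors as (r - r_1)(r - r_2), D(n) = (r_1 + n - r_1)(r_1 + n - r_2) = n(n + 3/5).
Evaluating step by step (a_0 = 1):
  n = 1: D(1) = 1(1 + 3/5) = 8/5; numerator = 3(1) = 3; a_1 = (3)/(8/5) = 15/8
  n = 2: D(2) = 2(2 + 3/5) = 26/5; numerator = 3(15/8) - 3(1) = 21/8; a_2 = (21/8)/(26/5) = 105/208
  n = 3: D(3) = 3(3 + 3/5) = 54/5; numerator = 3(105/208) - 3(15/8) = -855/208; a_3 = (-855/208)/(54/5) = -475/1248
  n = 4: D(4) = 4(4 + 3/5) = 92/5; numerator = 3(-475/1248) - 3(105/208) = -85/32; a_4 = (-85/32)/(92/5) = -425/2944
  n = 5: D(5) = 5(5 + 3/5) = 28; numerator = 3(-425/2944) - 3(-475/1248) = 27125/38272; a_5 = (27125/38272)/(28) = 3875/153088

r = 1; a_0 = 1; a_1 = 15/8; a_2 = 105/208; a_3 = -475/1248; a_4 = -425/2944; a_5 = 3875/153088


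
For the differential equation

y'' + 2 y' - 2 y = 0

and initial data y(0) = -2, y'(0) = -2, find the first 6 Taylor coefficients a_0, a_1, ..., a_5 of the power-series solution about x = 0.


Ansatz: y(x) = sum_{n>=0} a_n x^n, so y'(x) = sum_{n>=1} n a_n x^(n-1) and y''(x) = sum_{n>=2} n(n-1) a_n x^(n-2).
Substitute into P(x) y'' + Q(x) y' + R(x) y = 0 with P(x) = 1, Q(x) = 2, R(x) = -2, and match powers of x.
Initial conditions: a_0 = -2, a_1 = -2.
Setting the coefficient of each power of x to zero and solving order by order (substituting the coefficients already found):
  x^0: 2 a_2 + 2 a_1 - 2 a_0 = 0  ->  2 a_2 = -2 a_1 + 2 a_0 = 0  ->  a_2 = 0
  x^1: 6 a_3 + 4 a_2 - 2 a_1 = 0  ->  6 a_3 = -4 a_2 + 2 a_1 = -4  ->  a_3 = -2/3
  x^2: 12 a_4 + 6 a_3 - 2 a_2 = 0  ->  12 a_4 = -6 a_3 + 2 a_2 = 4  ->  a_4 = 1/3
  x^3: 20 a_5 + 8 a_4 - 2 a_3 = 0  ->  20 a_5 = -8 a_4 + 2 a_3 = -4  ->  a_5 = -1/5
Truncated series: y(x) = -2 - 2 x - (2/3) x^3 + (1/3) x^4 - (1/5) x^5 + O(x^6).

a_0 = -2; a_1 = -2; a_2 = 0; a_3 = -2/3; a_4 = 1/3; a_5 = -1/5


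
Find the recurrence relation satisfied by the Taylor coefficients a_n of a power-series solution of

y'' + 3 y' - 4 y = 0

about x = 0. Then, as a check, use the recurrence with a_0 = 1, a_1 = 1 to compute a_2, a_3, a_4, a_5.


Substitute y = sum_n a_n x^n.
y''(x) has coefficient (n+2)(n+1) a_{n+2} at x^n;
3 y'(x) has coefficient 3 (n+1) a_{n+1} at x^n;
-4 y(x) has coefficient -4 a_n at x^n.
Matching x^n: (n+2)(n+1) a_{n+2} + 3 (n+1) a_{n+1} - 4 a_n = 0.
Thus a_{n+2} = [-3 (n+1) a_{n+1} + 4 a_n] / ((n+1)(n+2)).

Check with a_0 = 1, a_1 = 1 (apply the recurrence for n = 0, 1, 2, 3): a_0 = 1, a_1 = 1, a_2 = 1/2, a_3 = 1/6, a_4 = 1/24, a_5 = 1/120.

a_(n+2) = [-3 (n+1) a_(n+1) + 4 a_n] / ((n+1)(n+2)); check: a_0 = 1, a_1 = 1, a_2 = 1/2, a_3 = 1/6, a_4 = 1/24, a_5 = 1/120


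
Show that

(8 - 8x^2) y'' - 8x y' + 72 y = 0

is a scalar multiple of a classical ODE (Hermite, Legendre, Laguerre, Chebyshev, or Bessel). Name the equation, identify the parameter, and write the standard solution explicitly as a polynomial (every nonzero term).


All three coefficients share the factor 8; dividing through by 8 gives  (1 - x^2) y'' - x y' + 9 y = 0.
This matches the Chebyshev equation (1 - x^2) y'' - x y' + n^2 y = 0 (note the -x y' term, not -2x y') with n^2 = 9, so n = 3; the polynomial solution is T_3(x).
With y = sum_k a_k x^k, matching x^k gives (k+2)(k+1) a_{k+2} = (k^2 - n^2) a_k = (k - 3)(k + 3) a_k. The right side vanishes at k = 3, so the series with the parity of 3 terminates at degree 3.
Standard normalization: leading coefficient of T_n is 2^(n-1), so a_3 = 2^2 = 4. Work downward with a_k = (k+1)(k+2) a_{k+2} / ((k - 3)(k + 3)):
  a_1 = (2)(3)(4) / ((1 - 3)(1 + 3)) = 24/(-8) = -3
Hence T_3(x) = 4 x^3 - 3 x.

T_3(x); series = 4 x^3 - 3 x


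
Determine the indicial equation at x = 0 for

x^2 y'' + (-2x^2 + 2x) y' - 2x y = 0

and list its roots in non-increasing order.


Divide by x^2 to reach normal form y'' + P_1(x) y' + P_2(x) y = 0 with P_1(x) = -2 + 2/x and P_2(x) = -2/x.
x = 0 is a singular point because the y'-coefficient -2 + 2/x has a pole at x = 0 and the y-coefficient -2/x has a pole at x = 0.
It is a regular singular point because x P_1(x) = p(x) = 2 - 2x and x^2 P_2(x) = q(x) = -2x are polynomials, hence analytic at x = 0.
p(0) = 2,  q(0) = 0.
Indicial equation: r(r-1) + p(0) r + q(0) = 0, i.e. r^2 + (p(0) - 1) r + q(0) = 0, i.e. r^2 + 1 r = 0.
Discriminant: (1)^2 - 4(0) = 1, so r = (-1 ± 1)/2.
Solving: r_1 = 0, r_2 = -1.

indicial: r^2 + 1 r = 0; roots r_1 = 0, r_2 = -1


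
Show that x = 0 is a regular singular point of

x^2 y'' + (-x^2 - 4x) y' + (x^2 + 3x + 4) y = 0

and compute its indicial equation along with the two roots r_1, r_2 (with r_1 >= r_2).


Divide by x^2 to reach normal form y'' + P_1(x) y' + P_2(x) y = 0 with P_1(x) = -1 - 4/x and P_2(x) = 1 + 3/x + 4/x^2.
x = 0 is a singular point because the y'-coefficient -1 - 4/x has a pole at x = 0 and the y-coefficient 1 + 3/x + 4/x^2 has a pole at x = 0.
It is a regular singular point because x P_1(x) = p(x) = -x - 4 and x^2 P_2(x) = q(x) = x^2 + 3x + 4 are polynomials, hence analytic at x = 0.
p(0) = -4,  q(0) = 4.
Indicial equation: r(r-1) + p(0) r + q(0) = 0, i.e. r^2 + (p(0) - 1) r + q(0) = 0, i.e. r^2 - 5 r + 4 = 0.
Discriminant: (-5)^2 - 4(4) = 9, so r = (5 ± 3)/2.
Solving: r_1 = 4, r_2 = 1.

indicial: r^2 - 5 r + 4 = 0; roots r_1 = 4, r_2 = 1


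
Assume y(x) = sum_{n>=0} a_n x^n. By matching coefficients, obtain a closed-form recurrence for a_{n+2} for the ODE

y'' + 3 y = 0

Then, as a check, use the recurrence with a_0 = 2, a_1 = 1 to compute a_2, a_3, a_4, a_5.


Substitute y = sum_n a_n x^n into y'' + (const) y = 0.
y''(x) = sum_{n>=0} (n+2)(n+1) a_{n+2} x^n.
The ODE becomes sum_n [(n+2)(n+1) a_{n+2} + 3 a_n] x^n = 0.
Setting each coefficient to zero gives the recurrence:
  (n+2)(n+1) a_{n+2} + 3 a_n = 0,
  a_{n+2} = -3 / ((n+1)(n+2)) a_n.

Check with a_0 = 2, a_1 = 1 (apply the recurrence for n = 0, 1, 2, 3): a_0 = 2, a_1 = 1, a_2 = -3, a_3 = -1/2, a_4 = 3/4, a_5 = 3/40.

a_{n+2} = -3/((n+1)(n+2)) * a_n; check: a_0 = 2, a_1 = 1, a_2 = -3, a_3 = -1/2, a_4 = 3/4, a_5 = 3/40


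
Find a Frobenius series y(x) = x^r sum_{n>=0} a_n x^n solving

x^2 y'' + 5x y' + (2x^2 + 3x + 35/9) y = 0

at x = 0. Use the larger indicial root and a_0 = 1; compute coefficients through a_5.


Write in Frobenius form y'' + (p(x)/x) y' + (q(x)/x^2) y = 0:
  p(x) = 5,  q(x) = 2x^2 + 3x + 35/9.
Indicial equation: r(r-1) + (5) r + (35/9) = 0 -> roots r_1 = -5/3, r_2 = -7/3.
Take r = r_1 = -5/3. Let y(x) = x^r sum_{n>=0} a_n x^n with a_0 = 1.
Substitute y = x^r sum a_n x^n and match x^{r+n}. The recurrence is
  D(n) a_n + 3 a_{n-1} + 2 a_{n-2} = 0,  where D(n) = (r+n)(r+n-1) + (5)(r+n) + (35/9).
  a_n = [-3 a_{n-1} - 2 a_{n-2}] / D(n).
Since the indicial polynomial factors as (r - r_1)(r - r_2), D(n) = (r_1 + n - r_1)(r_1 + n - r_2) = n(n + 2/3).
Evaluating step by step (a_0 = 1):
  n = 1: D(1) = 1(1 + 2/3) = 5/3; numerator = -3(1) = -3; a_1 = (-3)/(5/3) = -9/5
  n = 2: D(2) = 2(2 + 2/3) = 16/3; numerator = -3(-9/5) - 2(1) = 17/5; a_2 = (17/5)/(16/3) = 51/80
  n = 3: D(3) = 3(3 + 2/3) = 11; numerator = -3(51/80) - 2(-9/5) = 27/16; a_3 = (27/16)/(11) = 27/176
  n = 4: D(4) = 4(4 + 2/3) = 56/3; numerator = -3(27/176) - 2(51/80) = -1527/880; a_4 = (-1527/880)/(56/3) = -4581/49280
  n = 5: D(5) = 5(5 + 2/3) = 85/3; numerator = -3(-4581/49280) - 2(27/176) = -1377/49280; a_5 = (-1377/49280)/(85/3) = -243/246400

r = -5/3; a_0 = 1; a_1 = -9/5; a_2 = 51/80; a_3 = 27/176; a_4 = -4581/49280; a_5 = -243/246400


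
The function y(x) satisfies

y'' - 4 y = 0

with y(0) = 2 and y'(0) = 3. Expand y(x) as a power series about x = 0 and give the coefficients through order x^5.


Ansatz: y(x) = sum_{n>=0} a_n x^n, so y'(x) = sum_{n>=1} n a_n x^(n-1) and y''(x) = sum_{n>=2} n(n-1) a_n x^(n-2).
Substitute into P(x) y'' + Q(x) y' + R(x) y = 0 with P(x) = 1, Q(x) = 0, R(x) = -4, and match powers of x.
Initial conditions: a_0 = 2, a_1 = 3.
Setting the coefficient of each power of x to zero and solving order by order (substituting the coefficients already found):
  x^0: 2 a_2 - 4 a_0 = 0  ->  2 a_2 = 4 a_0 = 8  ->  a_2 = 4
  x^1: 6 a_3 - 4 a_1 = 0  ->  6 a_3 = 4 a_1 = 12  ->  a_3 = 2
  x^2: 12 a_4 - 4 a_2 = 0  ->  12 a_4 = 4 a_2 = 16  ->  a_4 = 4/3
  x^3: 20 a_5 - 4 a_3 = 0  ->  20 a_5 = 4 a_3 = 8  ->  a_5 = 2/5
Truncated series: y(x) = 2 + 3 x + 4 x^2 + 2 x^3 + (4/3) x^4 + (2/5) x^5 + O(x^6).

a_0 = 2; a_1 = 3; a_2 = 4; a_3 = 2; a_4 = 4/3; a_5 = 2/5


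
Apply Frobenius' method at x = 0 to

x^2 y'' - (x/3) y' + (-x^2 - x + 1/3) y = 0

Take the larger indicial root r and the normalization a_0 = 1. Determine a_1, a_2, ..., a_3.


Write in Frobenius form y'' + (p(x)/x) y' + (q(x)/x^2) y = 0:
  p(x) = -1/3,  q(x) = -x^2 - x + 1/3.
Indicial equation: r(r-1) + (-1/3) r + (1/3) = 0 -> roots r_1 = 1, r_2 = 1/3.
Take r = r_1 = 1. Let y(x) = x^r sum_{n>=0} a_n x^n with a_0 = 1.
Substitute y = x^r sum a_n x^n and match x^{r+n}. The recurrence is
  D(n) a_n - 1 a_{n-1} - 1 a_{n-2} = 0,  where D(n) = (r+n)(r+n-1) + (-1/3)(r+n) + (1/3).
  a_n = [1 a_{n-1} + 1 a_{n-2}] / D(n).
Since the indicial polynomial factors as (r - r_1)(r - r_2), D(n) = (r_1 + n - r_1)(r_1 + n - r_2) = n(n + 2/3).
Evaluating step by step (a_0 = 1):
  n = 1: D(1) = 1(1 + 2/3) = 5/3; numerator = 1(1) = 1; a_1 = (1)/(5/3) = 3/5
  n = 2: D(2) = 2(2 + 2/3) = 16/3; numerator = 1(3/5) + 1(1) = 8/5; a_2 = (8/5)/(16/3) = 3/10
  n = 3: D(3) = 3(3 + 2/3) = 11; numerator = 1(3/10) + 1(3/5) = 9/10; a_3 = (9/10)/(11) = 9/110

r = 1; a_0 = 1; a_1 = 3/5; a_2 = 3/10; a_3 = 9/110


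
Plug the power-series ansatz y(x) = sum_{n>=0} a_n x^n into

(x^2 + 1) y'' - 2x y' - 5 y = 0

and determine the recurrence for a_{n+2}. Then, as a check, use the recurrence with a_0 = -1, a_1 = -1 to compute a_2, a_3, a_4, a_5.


Substitute y = sum_n a_n x^n.
(1 + 1 x^2) y'' contributes (n+2)(n+1) a_{n+2} + n(n-1) a_n at x^n.
-2 x y'(x) contributes -2 n a_n at x^n.
-5 y(x) contributes -5 a_n at x^n.
Matching x^n: (n+2)(n+1) a_{n+2} + (n(n-1) - 2 n - 5) a_n = 0.
Thus a_{n+2} = (-n(n-1) + 2 n + 5) / ((n+1)(n+2)) * a_n.

Check with a_0 = -1, a_1 = -1 (apply the recurrence for n = 0, 1, 2, 3): a_0 = -1, a_1 = -1, a_2 = -5/2, a_3 = -7/6, a_4 = -35/24, a_5 = -7/24.

a_(n+2) = (-n(n-1) + 2 n + 5) / ((n+1)(n+2)) * a_n; check: a_0 = -1, a_1 = -1, a_2 = -5/2, a_3 = -7/6, a_4 = -35/24, a_5 = -7/24


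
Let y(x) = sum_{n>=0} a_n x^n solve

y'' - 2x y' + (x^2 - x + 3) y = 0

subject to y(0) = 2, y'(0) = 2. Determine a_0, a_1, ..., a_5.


Ansatz: y(x) = sum_{n>=0} a_n x^n, so y'(x) = sum_{n>=1} n a_n x^(n-1) and y''(x) = sum_{n>=2} n(n-1) a_n x^(n-2).
Substitute into P(x) y'' + Q(x) y' + R(x) y = 0 with P(x) = 1, Q(x) = -2x, R(x) = x^2 - x + 3, and match powers of x.
Initial conditions: a_0 = 2, a_1 = 2.
Setting the coefficient of each power of x to zero and solving order by order (substituting the coefficients already found):
  x^0: 2 a_2 + 3 a_0 = 0  ->  2 a_2 = -3 a_0 = -6  ->  a_2 = -3
  x^1: 6 a_3 + a_1 - a_0 = 0  ->  6 a_3 = -a_1 + a_0 = 0  ->  a_3 = 0
  x^2: 12 a_4 - a_2 - a_1 + a_0 = 0  ->  12 a_4 = a_2 + a_1 - a_0 = -3  ->  a_4 = -1/4
  x^3: 20 a_5 - 3 a_3 - a_2 + a_1 = 0  ->  20 a_5 = 3 a_3 + a_2 - a_1 = -5  ->  a_5 = -1/4
Truncated series: y(x) = 2 + 2 x - 3 x^2 - (1/4) x^4 - (1/4) x^5 + O(x^6).

a_0 = 2; a_1 = 2; a_2 = -3; a_3 = 0; a_4 = -1/4; a_5 = -1/4


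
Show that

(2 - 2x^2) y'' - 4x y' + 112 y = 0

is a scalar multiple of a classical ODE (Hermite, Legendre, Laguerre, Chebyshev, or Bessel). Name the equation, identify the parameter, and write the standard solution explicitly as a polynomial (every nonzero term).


All three coefficients share the factor 2; dividing through by 2 gives  (1 - x^2) y'' - 2x y' + 56 y = 0.
This matches the Legendre equation (1 - x^2) y'' - 2x y' + n(n+1) y = 0 (note the -2x y' term) with n(n+1) = 56, so n = 7; the polynomial solution is P_7(x).
With y = sum_k a_k x^k, matching x^k gives (k+2)(k+1) a_{k+2} = [k(k+1) - n(n+1)] a_k = (k - 7)(k + 8) a_k. The right side vanishes at k = 7, so the series with the parity of 7 terminates at degree 7.
Standard normalization (P_n(1) = 1): leading coefficient (2n)!/(2^n (n!)^2) = 87178291200/(128*25401600) = 429/16, so a_7 = 429/16. Work downward with a_k = (k+1)(k+2) a_{k+2} / ((k - 7)(k + 8)):
  a_5 = (6)(7)(429/16) / ((5 - 7)(5 + 8)) = (9009/8)/(-26) = -693/16
  a_3 = (4)(5)(-693/16) / ((3 - 7)(3 + 8)) = (-3465/4)/(-44) = 315/16
  a_1 = (2)(3)(315/16) / ((1 - 7)(1 + 8)) = (945/8)/(-54) = -35/16
Hence P_7(x) = 429 x^7/16 - 693 x^5/16 + 315 x^3/16 - 35 x/16.

P_7(x); series = 429 x^7/16 - 693 x^5/16 + 315 x^3/16 - 35 x/16


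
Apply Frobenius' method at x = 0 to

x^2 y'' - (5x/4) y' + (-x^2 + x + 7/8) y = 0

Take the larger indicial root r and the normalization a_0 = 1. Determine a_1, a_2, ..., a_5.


Write in Frobenius form y'' + (p(x)/x) y' + (q(x)/x^2) y = 0:
  p(x) = -5/4,  q(x) = -x^2 + x + 7/8.
Indicial equation: r(r-1) + (-5/4) r + (7/8) = 0 -> roots r_1 = 7/4, r_2 = 1/2.
Take r = r_1 = 7/4. Let y(x) = x^r sum_{n>=0} a_n x^n with a_0 = 1.
Substitute y = x^r sum a_n x^n and match x^{r+n}. The recurrence is
  D(n) a_n + 1 a_{n-1} - 1 a_{n-2} = 0,  where D(n) = (r+n)(r+n-1) + (-5/4)(r+n) + (7/8).
  a_n = [-1 a_{n-1} + 1 a_{n-2}] / D(n).
Since the indicial polynomial factors as (r - r_1)(r - r_2), D(n) = (r_1 + n - r_1)(r_1 + n - r_2) = n(n + 5/4).
Evaluating step by step (a_0 = 1):
  n = 1: D(1) = 1(1 + 5/4) = 9/4; numerator = -1(1) = -1; a_1 = (-1)/(9/4) = -4/9
  n = 2: D(2) = 2(2 + 5/4) = 13/2; numerator = -1(-4/9) + 1(1) = 13/9; a_2 = (13/9)/(13/2) = 2/9
  n = 3: D(3) = 3(3 + 5/4) = 51/4; numerator = -1(2/9) + 1(-4/9) = -2/3; a_3 = (-2/3)/(51/4) = -8/153
  n = 4: D(4) = 4(4 + 5/4) = 21; numerator = -1(-8/153) + 1(2/9) = 14/51; a_4 = (14/51)/(21) = 2/153
  n = 5: D(5) = 5(5 + 5/4) = 125/4; numerator = -1(2/153) + 1(-8/153) = -10/153; a_5 = (-10/153)/(125/4) = -8/3825

r = 7/4; a_0 = 1; a_1 = -4/9; a_2 = 2/9; a_3 = -8/153; a_4 = 2/153; a_5 = -8/3825


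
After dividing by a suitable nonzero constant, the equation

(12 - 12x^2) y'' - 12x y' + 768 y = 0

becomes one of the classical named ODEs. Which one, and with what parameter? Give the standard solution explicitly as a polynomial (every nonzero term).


All three coefficients share the factor 12; dividing through by 12 gives  (1 - x^2) y'' - x y' + 64 y = 0.
This matches the Chebyshev equation (1 - x^2) y'' - x y' + n^2 y = 0 (note the -x y' term, not -2x y') with n^2 = 64, so n = 8; the polynomial solution is T_8(x).
With y = sum_k a_k x^k, matching x^k gives (k+2)(k+1) a_{k+2} = (k^2 - n^2) a_k = (k - 8)(k + 8) a_k. The right side vanishes at k = 8, so the series with the parity of 8 terminates at degree 8.
Standard normalization: leading coefficient of T_n is 2^(n-1), so a_8 = 2^7 = 128. Work downward with a_k = (k+1)(k+2) a_{k+2} / ((k - 8)(k + 8)):
  a_6 = (7)(8)(128) / ((6 - 8)(6 + 8)) = 7168/(-28) = -256
  a_4 = (5)(6)(-256) / ((4 - 8)(4 + 8)) = -7680/(-48) = 160
  a_2 = (3)(4)(160) / ((2 - 8)(2 + 8)) = 1920/(-60) = -32
  a_0 = (1)(2)(-32) / ((0 - 8)(0 + 8)) = -64/(-64) = 1
Hence T_8(x) = 128 x^8 - 256 x^6 + 160 x^4 - 32 x^2 + 1.

T_8(x); series = 128 x^8 - 256 x^6 + 160 x^4 - 32 x^2 + 1


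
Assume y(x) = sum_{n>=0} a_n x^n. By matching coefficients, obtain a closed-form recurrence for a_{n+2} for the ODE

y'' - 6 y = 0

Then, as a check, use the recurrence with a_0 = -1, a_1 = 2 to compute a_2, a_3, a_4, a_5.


Substitute y = sum_n a_n x^n into y'' + (const) y = 0.
y''(x) = sum_{n>=0} (n+2)(n+1) a_{n+2} x^n.
The ODE becomes sum_n [(n+2)(n+1) a_{n+2} - 6 a_n] x^n = 0.
Setting each coefficient to zero gives the recurrence:
  (n+2)(n+1) a_{n+2} - 6 a_n = 0,
  a_{n+2} = 6 / ((n+1)(n+2)) a_n.

Check with a_0 = -1, a_1 = 2 (apply the recurrence for n = 0, 1, 2, 3): a_0 = -1, a_1 = 2, a_2 = -3, a_3 = 2, a_4 = -3/2, a_5 = 3/5.

a_{n+2} = 6/((n+1)(n+2)) * a_n; check: a_0 = -1, a_1 = 2, a_2 = -3, a_3 = 2, a_4 = -3/2, a_5 = 3/5


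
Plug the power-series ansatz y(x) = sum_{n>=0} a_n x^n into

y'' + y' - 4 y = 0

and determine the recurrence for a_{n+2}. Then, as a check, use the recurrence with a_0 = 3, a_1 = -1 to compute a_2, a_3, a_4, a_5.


Substitute y = sum_n a_n x^n.
y''(x) has coefficient (n+2)(n+1) a_{n+2} at x^n;
y'(x) has coefficient (n+1) a_{n+1} at x^n;
-4 y(x) has coefficient -4 a_n at x^n.
Matching x^n: (n+2)(n+1) a_{n+2} + (n+1) a_{n+1} - 4 a_n = 0.
Thus a_{n+2} = [-(n+1) a_{n+1} + 4 a_n] / ((n+1)(n+2)).

Check with a_0 = 3, a_1 = -1 (apply the recurrence for n = 0, 1, 2, 3): a_0 = 3, a_1 = -1, a_2 = 13/2, a_3 = -17/6, a_4 = 23/8, a_5 = -137/120.

a_(n+2) = [-(n+1) a_(n+1) + 4 a_n] / ((n+1)(n+2)); check: a_0 = 3, a_1 = -1, a_2 = 13/2, a_3 = -17/6, a_4 = 23/8, a_5 = -137/120


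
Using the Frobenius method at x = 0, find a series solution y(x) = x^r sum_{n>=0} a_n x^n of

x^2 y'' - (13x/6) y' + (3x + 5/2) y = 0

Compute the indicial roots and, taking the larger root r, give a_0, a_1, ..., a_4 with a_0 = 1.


Write in Frobenius form y'' + (p(x)/x) y' + (q(x)/x^2) y = 0:
  p(x) = -13/6,  q(x) = 3x + 5/2.
Indicial equation: r(r-1) + (-13/6) r + (5/2) = 0 -> roots r_1 = 5/3, r_2 = 3/2.
Take r = r_1 = 5/3. Let y(x) = x^r sum_{n>=0} a_n x^n with a_0 = 1.
Substitute y = x^r sum a_n x^n and match x^{r+n}. The recurrence is
  D(n) a_n + 3 a_{n-1} = 0,  where D(n) = (r+n)(r+n-1) + (-13/6)(r+n) + (5/2).
  a_n = -3 / D(n) * a_{n-1}.
Since the indicial polynomial factors as (r - r_1)(r - r_2), D(n) = (r_1 + n - r_1)(r_1 + n - r_2) = n(n + 1/6).
Evaluating step by step (a_0 = 1):
  n = 1: D(1) = 1(1 + 1/6) = 7/6; numerator = -3(1) = -3; a_1 = (-3)/(7/6) = -18/7
  n = 2: D(2) = 2(2 + 1/6) = 13/3; numerator = -3(-18/7) = 54/7; a_2 = (54/7)/(13/3) = 162/91
  n = 3: D(3) = 3(3 + 1/6) = 19/2; numerator = -3(162/91) = -486/91; a_3 = (-486/91)/(19/2) = -972/1729
  n = 4: D(4) = 4(4 + 1/6) = 50/3; numerator = -3(-972/1729) = 2916/1729; a_4 = (2916/1729)/(50/3) = 4374/43225

r = 5/3; a_0 = 1; a_1 = -18/7; a_2 = 162/91; a_3 = -972/1729; a_4 = 4374/43225


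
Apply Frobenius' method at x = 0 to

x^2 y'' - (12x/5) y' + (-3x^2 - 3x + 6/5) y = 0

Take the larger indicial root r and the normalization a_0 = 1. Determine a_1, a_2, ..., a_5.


Write in Frobenius form y'' + (p(x)/x) y' + (q(x)/x^2) y = 0:
  p(x) = -12/5,  q(x) = -3x^2 - 3x + 6/5.
Indicial equation: r(r-1) + (-12/5) r + (6/5) = 0 -> roots r_1 = 3, r_2 = 2/5.
Take r = r_1 = 3. Let y(x) = x^r sum_{n>=0} a_n x^n with a_0 = 1.
Substitute y = x^r sum a_n x^n and match x^{r+n}. The recurrence is
  D(n) a_n - 3 a_{n-1} - 3 a_{n-2} = 0,  where D(n) = (r+n)(r+n-1) + (-12/5)(r+n) + (6/5).
  a_n = [3 a_{n-1} + 3 a_{n-2}] / D(n).
Since the indicial polynomial factors as (r - r_1)(r - r_2), D(n) = (r_1 + n - r_1)(r_1 + n - r_2) = n(n + 13/5).
Evaluating step by step (a_0 = 1):
  n = 1: D(1) = 1(1 + 13/5) = 18/5; numerator = 3(1) = 3; a_1 = (3)/(18/5) = 5/6
  n = 2: D(2) = 2(2 + 13/5) = 46/5; numerator = 3(5/6) + 3(1) = 11/2; a_2 = (11/2)/(46/5) = 55/92
  n = 3: D(3) = 3(3 + 13/5) = 84/5; numerator = 3(55/92) + 3(5/6) = 395/92; a_3 = (395/92)/(84/5) = 1975/7728
  n = 4: D(4) = 4(4 + 13/5) = 132/5; numerator = 3(1975/7728) + 3(55/92) = 6595/2576; a_4 = (6595/2576)/(132/5) = 32975/340032
  n = 5: D(5) = 5(5 + 13/5) = 38; numerator = 3(32975/340032) + 3(1975/7728) = 17125/16192; a_5 = (17125/16192)/(38) = 17125/615296

r = 3; a_0 = 1; a_1 = 5/6; a_2 = 55/92; a_3 = 1975/7728; a_4 = 32975/340032; a_5 = 17125/615296


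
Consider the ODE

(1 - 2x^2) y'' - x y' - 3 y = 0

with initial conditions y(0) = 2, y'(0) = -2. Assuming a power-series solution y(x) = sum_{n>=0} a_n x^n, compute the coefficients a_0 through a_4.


Ansatz: y(x) = sum_{n>=0} a_n x^n, so y'(x) = sum_{n>=1} n a_n x^(n-1) and y''(x) = sum_{n>=2} n(n-1) a_n x^(n-2).
Substitute into P(x) y'' + Q(x) y' + R(x) y = 0 with P(x) = 1 - 2x^2, Q(x) = -x, R(x) = -3, and match powers of x.
Initial conditions: a_0 = 2, a_1 = -2.
Setting the coefficient of each power of x to zero and solving order by order (substituting the coefficients already found):
  x^0: 2 a_2 - 3 a_0 = 0  ->  2 a_2 = 3 a_0 = 6  ->  a_2 = 3
  x^1: 6 a_3 - 4 a_1 = 0  ->  6 a_3 = 4 a_1 = -8  ->  a_3 = -4/3
  x^2: 12 a_4 - 9 a_2 = 0  ->  12 a_4 = 9 a_2 = 27  ->  a_4 = 9/4
Truncated series: y(x) = 2 - 2 x + 3 x^2 - (4/3) x^3 + (9/4) x^4 + O(x^5).

a_0 = 2; a_1 = -2; a_2 = 3; a_3 = -4/3; a_4 = 9/4


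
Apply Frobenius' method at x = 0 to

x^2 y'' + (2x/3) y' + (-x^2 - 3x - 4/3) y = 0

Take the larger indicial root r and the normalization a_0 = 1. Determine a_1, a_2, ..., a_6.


Write in Frobenius form y'' + (p(x)/x) y' + (q(x)/x^2) y = 0:
  p(x) = 2/3,  q(x) = -x^2 - 3x - 4/3.
Indicial equation: r(r-1) + (2/3) r + (-4/3) = 0 -> roots r_1 = 4/3, r_2 = -1.
Take r = r_1 = 4/3. Let y(x) = x^r sum_{n>=0} a_n x^n with a_0 = 1.
Substitute y = x^r sum a_n x^n and match x^{r+n}. The recurrence is
  D(n) a_n - 3 a_{n-1} - 1 a_{n-2} = 0,  where D(n) = (r+n)(r+n-1) + (2/3)(r+n) + (-4/3).
  a_n = [3 a_{n-1} + 1 a_{n-2}] / D(n).
Since the indicial polynomial factors as (r - r_1)(r - r_2), D(n) = (r_1 + n - r_1)(r_1 + n - r_2) = n(n + 7/3).
Evaluating step by step (a_0 = 1):
  n = 1: D(1) = 1(1 + 7/3) = 10/3; numerator = 3(1) = 3; a_1 = (3)/(10/3) = 9/10
  n = 2: D(2) = 2(2 + 7/3) = 26/3; numerator = 3(9/10) + 1(1) = 37/10; a_2 = (37/10)/(26/3) = 111/260
  n = 3: D(3) = 3(3 + 7/3) = 16; numerator = 3(111/260) + 1(9/10) = 567/260; a_3 = (567/260)/(16) = 567/4160
  n = 4: D(4) = 4(4 + 7/3) = 76/3; numerator = 3(567/4160) + 1(111/260) = 3477/4160; a_4 = (3477/4160)/(76/3) = 549/16640
  n = 5: D(5) = 5(5 + 7/3) = 110/3; numerator = 3(549/16640) + 1(567/4160) = 783/3328; a_5 = (783/3328)/(110/3) = 2349/366080
  n = 6: D(6) = 6(6 + 7/3) = 50; numerator = 3(2349/366080) + 1(549/16640) = 3825/73216; a_6 = (3825/73216)/(50) = 153/146432

r = 4/3; a_0 = 1; a_1 = 9/10; a_2 = 111/260; a_3 = 567/4160; a_4 = 549/16640; a_5 = 2349/366080; a_6 = 153/146432


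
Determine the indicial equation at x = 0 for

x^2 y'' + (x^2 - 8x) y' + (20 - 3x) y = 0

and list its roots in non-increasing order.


Divide by x^2 to reach normal form y'' + P_1(x) y' + P_2(x) y = 0 with P_1(x) = 1 - 8/x and P_2(x) = -3/x + 20/x^2.
x = 0 is a singular point because the y'-coefficient 1 - 8/x has a pole at x = 0 and the y-coefficient -3/x + 20/x^2 has a pole at x = 0.
It is a regular singular point because x P_1(x) = p(x) = x - 8 and x^2 P_2(x) = q(x) = 20 - 3x are polynomials, hence analytic at x = 0.
p(0) = -8,  q(0) = 20.
Indicial equation: r(r-1) + p(0) r + q(0) = 0, i.e. r^2 + (p(0) - 1) r + q(0) = 0, i.e. r^2 - 9 r + 20 = 0.
Discriminant: (-9)^2 - 4(20) = 1, so r = (9 ± 1)/2.
Solving: r_1 = 5, r_2 = 4.

indicial: r^2 - 9 r + 20 = 0; roots r_1 = 5, r_2 = 4
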